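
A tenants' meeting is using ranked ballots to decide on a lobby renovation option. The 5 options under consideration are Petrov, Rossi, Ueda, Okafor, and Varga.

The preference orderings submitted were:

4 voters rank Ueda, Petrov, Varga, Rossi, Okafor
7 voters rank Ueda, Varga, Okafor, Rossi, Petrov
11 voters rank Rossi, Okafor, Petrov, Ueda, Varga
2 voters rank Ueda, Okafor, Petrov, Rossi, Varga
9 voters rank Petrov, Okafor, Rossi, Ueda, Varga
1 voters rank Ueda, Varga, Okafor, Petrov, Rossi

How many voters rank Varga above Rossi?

12

Ballots ranking Varga above Rossi: 4+7+1 = 12.
Ballots ranking Rossi above Varga: 11+2+9 = 22.
So 12 of 34 voters prefer Varga to Rossi.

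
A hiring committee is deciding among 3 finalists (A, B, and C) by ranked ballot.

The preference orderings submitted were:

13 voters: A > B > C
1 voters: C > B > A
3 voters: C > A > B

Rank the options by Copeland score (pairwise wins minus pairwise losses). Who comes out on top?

Pairwise results:
  A vs B: A wins 16–1.
  A vs C: A wins 13–4.
  B vs C: B wins 13–4.
Copeland scores (wins − losses):
  A: 2 − 0 = 2
  B: 1 − 1 = 0
  C: 0 − 2 = -2
A has the best Copeland score.

A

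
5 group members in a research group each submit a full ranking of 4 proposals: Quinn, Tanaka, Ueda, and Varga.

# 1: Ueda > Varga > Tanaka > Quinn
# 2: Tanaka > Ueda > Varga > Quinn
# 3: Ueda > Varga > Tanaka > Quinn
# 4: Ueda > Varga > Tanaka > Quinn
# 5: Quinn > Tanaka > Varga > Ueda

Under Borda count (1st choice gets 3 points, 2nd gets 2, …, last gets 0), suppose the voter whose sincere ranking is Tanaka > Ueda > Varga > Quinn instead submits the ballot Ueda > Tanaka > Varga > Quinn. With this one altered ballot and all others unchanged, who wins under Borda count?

Ueda

Borda totals with the altered ballot: Quinn 3, Tanaka 7, Ueda 12, Varga 8.
The winner is unchanged: still Ueda.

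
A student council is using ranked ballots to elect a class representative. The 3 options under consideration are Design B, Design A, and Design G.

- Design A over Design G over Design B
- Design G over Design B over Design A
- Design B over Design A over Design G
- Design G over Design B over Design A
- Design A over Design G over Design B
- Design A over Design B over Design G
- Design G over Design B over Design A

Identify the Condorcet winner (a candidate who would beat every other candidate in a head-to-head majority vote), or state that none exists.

There is no Condorcet winner

Head-to-head results (7 voters total):
Design B vs Design A: Design B wins 4–3.
Design B vs Design G: Design G wins 5–2.
Design A vs Design G: Design A wins 4–3.
No candidate beats all others: Design B beats Design A beats Design G beats Design B, a majority cycle.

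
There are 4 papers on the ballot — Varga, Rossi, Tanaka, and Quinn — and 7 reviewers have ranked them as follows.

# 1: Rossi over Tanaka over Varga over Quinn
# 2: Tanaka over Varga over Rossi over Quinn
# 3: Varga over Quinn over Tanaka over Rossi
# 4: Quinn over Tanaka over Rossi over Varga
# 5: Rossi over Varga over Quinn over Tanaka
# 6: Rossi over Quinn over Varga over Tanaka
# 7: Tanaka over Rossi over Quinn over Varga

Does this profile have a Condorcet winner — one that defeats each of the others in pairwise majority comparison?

No

Head-to-head results (7 voters total):
Varga vs Rossi: Rossi wins 5–2.
Varga vs Tanaka: Tanaka wins 4–3.
Varga vs Quinn: Varga wins 4–3.
Rossi vs Tanaka: Tanaka wins 4–3.
Rossi vs Quinn: Rossi wins 5–2.
Tanaka vs Quinn: Quinn wins 4–3.
No candidate beats all others: Varga beats Quinn beats Tanaka beats Varga, a majority cycle.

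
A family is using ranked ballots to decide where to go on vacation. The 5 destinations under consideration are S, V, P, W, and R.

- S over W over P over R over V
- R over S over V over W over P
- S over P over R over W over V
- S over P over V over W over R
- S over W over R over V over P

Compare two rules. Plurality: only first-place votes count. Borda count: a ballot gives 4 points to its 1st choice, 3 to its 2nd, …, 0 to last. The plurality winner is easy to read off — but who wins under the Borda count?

Plurality first-place counts: S 4, V 0, P 0, W 0, R 1 → S.
Borda totals: S 19, V 5, P 8, W 9, R 9 → S.

S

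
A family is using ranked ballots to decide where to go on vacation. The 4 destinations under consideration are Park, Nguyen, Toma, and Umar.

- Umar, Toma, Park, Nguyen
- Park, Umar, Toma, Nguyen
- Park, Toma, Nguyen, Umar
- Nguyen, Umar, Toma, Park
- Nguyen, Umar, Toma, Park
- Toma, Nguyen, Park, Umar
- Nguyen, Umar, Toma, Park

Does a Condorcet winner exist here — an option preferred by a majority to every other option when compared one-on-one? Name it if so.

Head-to-head results (7 voters total):
Park vs Nguyen: Nguyen wins 4–3.
Park vs Toma: Toma wins 5–2.
Park vs Umar: Umar wins 4–3.
Nguyen vs Toma: Toma wins 4–3.
Nguyen vs Umar: Nguyen wins 5–2.
Toma vs Umar: Umar wins 5–2.
No candidate beats all others: Nguyen beats Umar beats Toma beats Nguyen, a majority cycle.

No Condorcet winner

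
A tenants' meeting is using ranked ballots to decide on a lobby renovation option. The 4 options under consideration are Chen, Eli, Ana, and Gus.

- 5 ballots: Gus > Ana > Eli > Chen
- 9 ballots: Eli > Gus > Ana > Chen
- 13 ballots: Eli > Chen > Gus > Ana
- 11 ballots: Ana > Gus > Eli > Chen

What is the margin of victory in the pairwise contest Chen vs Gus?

12

Ballots ranking Chen above Gus: 13.
Ballots ranking Gus above Chen: 5+9+11 = 25.
Gus wins 25–13, a margin of 12.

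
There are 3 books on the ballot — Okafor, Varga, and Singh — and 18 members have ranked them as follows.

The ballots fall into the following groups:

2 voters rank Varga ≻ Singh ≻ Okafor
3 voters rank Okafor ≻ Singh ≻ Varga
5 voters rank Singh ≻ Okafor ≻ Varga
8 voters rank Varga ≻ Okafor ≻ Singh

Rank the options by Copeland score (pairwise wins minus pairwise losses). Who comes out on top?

Varga

Pairwise results:
  Okafor vs Varga: Varga wins 10–8.
  Okafor vs Singh: Okafor wins 11–7.
  Varga vs Singh: Varga wins 10–8.
Copeland scores (wins − losses):
  Okafor: 1 − 1 = 0
  Varga: 2 − 0 = 2
  Singh: 0 − 2 = -2
Varga has the best Copeland score.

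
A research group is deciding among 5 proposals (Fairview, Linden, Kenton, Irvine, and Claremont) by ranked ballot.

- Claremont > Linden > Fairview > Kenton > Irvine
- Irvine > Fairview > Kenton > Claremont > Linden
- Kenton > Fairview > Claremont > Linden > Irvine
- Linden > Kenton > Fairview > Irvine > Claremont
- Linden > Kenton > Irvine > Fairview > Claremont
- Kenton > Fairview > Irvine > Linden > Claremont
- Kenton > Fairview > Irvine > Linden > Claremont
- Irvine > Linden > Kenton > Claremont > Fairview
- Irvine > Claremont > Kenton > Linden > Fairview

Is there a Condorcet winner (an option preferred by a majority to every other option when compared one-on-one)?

Yes

Head-to-head results (9 voters total):
Fairview vs Linden: Linden wins 5–4.
Fairview vs Kenton: Kenton wins 7–2.
Fairview vs Irvine: Fairview wins 5–4.
Fairview vs Claremont: Fairview wins 6–3.
Linden vs Kenton: Kenton wins 5–4.
Linden vs Irvine: Irvine wins 5–4.
Linden vs Claremont: Linden wins 5–4.
Kenton vs Irvine: Kenton wins 6–3.
Kenton vs Claremont: Kenton wins 7–2.
Irvine vs Claremont: Irvine wins 7–2.
Kenton beats each rival — Fairview (7–2), Linden (5–4), Irvine (6–3), Claremont (7–2) — so Kenton is the Condorcet winner.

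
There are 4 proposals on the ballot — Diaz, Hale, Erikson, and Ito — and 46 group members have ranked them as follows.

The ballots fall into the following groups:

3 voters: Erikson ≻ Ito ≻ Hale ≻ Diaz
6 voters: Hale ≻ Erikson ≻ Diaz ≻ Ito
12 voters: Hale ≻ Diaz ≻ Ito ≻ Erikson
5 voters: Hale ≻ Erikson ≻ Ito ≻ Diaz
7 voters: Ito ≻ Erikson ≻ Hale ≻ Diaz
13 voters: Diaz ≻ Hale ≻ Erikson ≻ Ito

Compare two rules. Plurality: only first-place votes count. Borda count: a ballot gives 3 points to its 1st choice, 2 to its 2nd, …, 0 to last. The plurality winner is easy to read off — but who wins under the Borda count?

Plurality first-place counts: Diaz 13, Hale 23, Erikson 3, Ito 7 → Hale.
Borda totals: Diaz 69, Hale 105, Erikson 58, Ito 44 → Hale.

Hale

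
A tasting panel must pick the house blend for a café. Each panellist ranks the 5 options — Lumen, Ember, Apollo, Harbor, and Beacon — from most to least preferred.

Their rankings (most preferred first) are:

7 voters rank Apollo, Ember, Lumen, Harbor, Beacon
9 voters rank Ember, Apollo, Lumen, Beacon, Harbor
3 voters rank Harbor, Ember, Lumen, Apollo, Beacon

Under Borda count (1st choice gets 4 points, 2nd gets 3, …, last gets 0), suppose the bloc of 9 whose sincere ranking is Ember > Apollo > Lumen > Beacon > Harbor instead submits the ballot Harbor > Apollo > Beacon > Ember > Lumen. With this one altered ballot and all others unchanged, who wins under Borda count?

Apollo

Borda totals with the altered ballot: Lumen 20, Ember 39, Apollo 58, Harbor 55, Beacon 18.
The switch changes the winner from Ember to Apollo.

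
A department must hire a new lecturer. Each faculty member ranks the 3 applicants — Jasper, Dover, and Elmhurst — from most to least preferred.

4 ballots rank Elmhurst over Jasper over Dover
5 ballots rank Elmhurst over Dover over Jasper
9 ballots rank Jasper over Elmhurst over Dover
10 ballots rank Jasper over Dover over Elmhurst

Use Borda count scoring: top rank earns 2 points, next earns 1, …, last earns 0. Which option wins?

Borda scores:
  Jasper: 4·1 + 5·0 + 9·2 + 10·2 = 42
  Dover: 4·0 + 5·1 + 9·0 + 10·1 = 15
  Elmhurst: 4·2 + 5·2 + 9·1 + 10·0 = 27
Jasper has the highest total.

Jasper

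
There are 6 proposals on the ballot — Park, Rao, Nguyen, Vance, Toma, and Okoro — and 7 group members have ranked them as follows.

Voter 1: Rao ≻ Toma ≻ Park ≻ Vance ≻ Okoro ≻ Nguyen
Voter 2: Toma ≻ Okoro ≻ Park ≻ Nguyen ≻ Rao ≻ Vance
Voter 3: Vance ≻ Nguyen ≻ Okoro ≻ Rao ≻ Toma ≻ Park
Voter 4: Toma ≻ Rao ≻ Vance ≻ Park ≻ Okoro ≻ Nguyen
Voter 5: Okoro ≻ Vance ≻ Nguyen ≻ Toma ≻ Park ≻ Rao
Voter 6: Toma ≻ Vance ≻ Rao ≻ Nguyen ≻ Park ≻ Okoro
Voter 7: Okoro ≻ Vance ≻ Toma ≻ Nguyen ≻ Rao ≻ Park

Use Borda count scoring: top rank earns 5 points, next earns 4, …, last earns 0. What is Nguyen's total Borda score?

13

Borda scores:
  Park: 3 + 3 + 0 + 2 + 1 + 1 + 0 = 10
  Rao: 5 + 1 + 2 + 4 + 0 + 3 + 1 = 16
  Nguyen: 0 + 2 + 4 + 0 + 3 + 2 + 2 = 13
  Vance: 2 + 0 + 5 + 3 + 4 + 4 + 4 = 22
  Toma: 4 + 5 + 1 + 5 + 2 + 5 + 3 = 25
  Okoro: 1 + 4 + 3 + 1 + 5 + 0 + 5 = 19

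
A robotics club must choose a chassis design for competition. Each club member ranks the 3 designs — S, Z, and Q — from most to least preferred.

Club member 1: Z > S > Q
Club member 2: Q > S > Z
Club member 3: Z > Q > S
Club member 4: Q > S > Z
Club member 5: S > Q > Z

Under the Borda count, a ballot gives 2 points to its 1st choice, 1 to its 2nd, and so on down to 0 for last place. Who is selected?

Borda scores:
  S: 1 + 1 + 0 + 1 + 2 = 5
  Z: 2 + 0 + 2 + 0 + 0 = 4
  Q: 0 + 2 + 1 + 2 + 1 = 6
Q has the highest total.

Q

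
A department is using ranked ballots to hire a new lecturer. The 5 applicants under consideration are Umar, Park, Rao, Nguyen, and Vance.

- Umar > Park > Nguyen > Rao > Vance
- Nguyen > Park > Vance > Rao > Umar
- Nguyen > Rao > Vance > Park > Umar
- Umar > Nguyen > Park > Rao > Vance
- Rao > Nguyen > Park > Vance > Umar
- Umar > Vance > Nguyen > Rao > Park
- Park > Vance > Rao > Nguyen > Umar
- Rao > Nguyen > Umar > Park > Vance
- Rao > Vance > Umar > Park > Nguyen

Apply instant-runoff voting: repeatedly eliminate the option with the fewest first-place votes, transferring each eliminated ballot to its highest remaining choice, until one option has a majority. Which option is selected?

Round 1: Umar 3, Rao 3, Nguyen 2, Park 1, Vance 0. Vance has the fewest and is eliminated.
Round 2: Umar 3, Rao 3, Nguyen 2, Park 1. Park has the fewest and is eliminated.
Round 3: Rao 4, Umar 3, Nguyen 2. Nguyen has the fewest and is eliminated.
Round 4: Rao 6, Umar 3. Rao has a majority.

Rao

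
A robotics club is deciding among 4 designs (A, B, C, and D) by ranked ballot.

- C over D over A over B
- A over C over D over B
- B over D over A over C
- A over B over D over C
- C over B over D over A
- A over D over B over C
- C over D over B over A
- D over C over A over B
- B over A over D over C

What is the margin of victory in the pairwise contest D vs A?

Ballots ranking D above A: 5.
Ballots ranking A above D: 4.
D wins 5–4, a margin of 1.

1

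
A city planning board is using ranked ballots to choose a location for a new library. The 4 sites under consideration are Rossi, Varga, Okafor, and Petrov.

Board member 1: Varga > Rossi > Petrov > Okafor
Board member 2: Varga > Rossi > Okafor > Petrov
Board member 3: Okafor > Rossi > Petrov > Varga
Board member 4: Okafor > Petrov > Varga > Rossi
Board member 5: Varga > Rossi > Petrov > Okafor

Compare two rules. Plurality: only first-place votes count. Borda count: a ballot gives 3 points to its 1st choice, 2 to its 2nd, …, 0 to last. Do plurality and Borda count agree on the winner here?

Yes

Plurality first-place counts: Rossi 0, Varga 3, Okafor 2, Petrov 0 → Varga.
Borda totals: Rossi 8, Varga 10, Okafor 7, Petrov 5 → Varga.
The two rules agree on Varga.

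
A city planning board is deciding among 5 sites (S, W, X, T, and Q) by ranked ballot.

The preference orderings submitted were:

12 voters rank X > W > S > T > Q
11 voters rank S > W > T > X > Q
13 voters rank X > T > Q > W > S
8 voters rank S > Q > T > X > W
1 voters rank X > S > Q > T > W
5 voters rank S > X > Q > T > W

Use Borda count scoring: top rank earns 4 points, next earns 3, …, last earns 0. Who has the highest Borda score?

Borda scores:
  S: 12·2 + 11·4 + 13·0 + 8·4 + 3 + 5·4 = 123
  W: 12·3 + 11·3 + 13·1 + 8·0 + 0 + 5·0 = 82
  X: 12·4 + 11·1 + 13·4 + 8·1 + 4 + 5·3 = 138
  T: 12·1 + 11·2 + 13·3 + 8·2 + 1 + 5·1 = 95
  Q: 12·0 + 11·0 + 13·2 + 8·3 + 2 + 5·2 = 62
X has the highest total.

X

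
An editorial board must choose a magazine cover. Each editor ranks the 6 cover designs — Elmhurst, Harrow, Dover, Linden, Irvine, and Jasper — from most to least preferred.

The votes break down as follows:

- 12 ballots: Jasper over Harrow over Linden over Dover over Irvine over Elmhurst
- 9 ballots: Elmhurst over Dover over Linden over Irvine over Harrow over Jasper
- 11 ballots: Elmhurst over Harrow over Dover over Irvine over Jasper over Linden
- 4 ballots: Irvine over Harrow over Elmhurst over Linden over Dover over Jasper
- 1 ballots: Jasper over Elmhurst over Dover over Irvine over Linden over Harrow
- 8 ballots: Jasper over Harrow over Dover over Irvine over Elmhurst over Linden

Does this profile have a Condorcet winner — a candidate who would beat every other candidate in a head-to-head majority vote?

Yes

Head-to-head results (45 voters total):
Elmhurst vs Harrow: Harrow wins 24–21.
Elmhurst vs Dover: Elmhurst wins 25–20.
Elmhurst vs Linden: Elmhurst wins 33–12.
Elmhurst vs Irvine: Irvine wins 24–21.
Elmhurst vs Jasper: Elmhurst wins 24–21.
Harrow vs Dover: Harrow wins 35–10.
Harrow vs Linden: Harrow wins 35–10.
Harrow vs Irvine: Harrow wins 31–14.
Harrow vs Jasper: Harrow wins 24–21.
Dover vs Linden: Dover wins 29–16.
Dover vs Irvine: Dover wins 41–4.
Dover vs Jasper: Dover wins 24–21.
Linden vs Irvine: Irvine wins 24–21.
Linden vs Jasper: Jasper wins 32–13.
Irvine vs Jasper: Irvine wins 24–21.
Harrow beats each rival — Elmhurst (24–21), Dover (35–10), Linden (35–10), Irvine (31–14), Jasper (24–21) — so Harrow is the Condorcet winner.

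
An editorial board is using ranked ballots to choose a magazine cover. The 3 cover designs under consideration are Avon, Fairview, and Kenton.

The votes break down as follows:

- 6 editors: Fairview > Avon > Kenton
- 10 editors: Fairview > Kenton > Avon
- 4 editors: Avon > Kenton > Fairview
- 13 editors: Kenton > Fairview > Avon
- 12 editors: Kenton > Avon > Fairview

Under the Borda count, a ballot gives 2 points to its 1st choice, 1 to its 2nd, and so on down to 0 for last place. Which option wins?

Kenton

Borda scores:
  Avon: 6·1 + 10·0 + 4·2 + 13·0 + 12·1 = 26
  Fairview: 6·2 + 10·2 + 4·0 + 13·1 + 12·0 = 45
  Kenton: 6·0 + 10·1 + 4·1 + 13·2 + 12·2 = 64
Kenton has the highest total.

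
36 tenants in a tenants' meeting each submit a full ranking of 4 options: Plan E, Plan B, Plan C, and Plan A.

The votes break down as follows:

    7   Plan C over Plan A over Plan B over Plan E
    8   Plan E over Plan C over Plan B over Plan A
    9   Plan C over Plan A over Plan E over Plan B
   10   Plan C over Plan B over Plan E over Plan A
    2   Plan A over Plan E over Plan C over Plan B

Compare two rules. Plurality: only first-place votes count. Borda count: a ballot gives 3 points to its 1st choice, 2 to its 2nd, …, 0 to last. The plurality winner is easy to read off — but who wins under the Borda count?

Plurality first-place counts: Plan E 8, Plan B 0, Plan C 26, Plan A 2 → Plan C.
Borda totals: Plan E 47, Plan B 35, Plan C 96, Plan A 38 → Plan C.

Plan C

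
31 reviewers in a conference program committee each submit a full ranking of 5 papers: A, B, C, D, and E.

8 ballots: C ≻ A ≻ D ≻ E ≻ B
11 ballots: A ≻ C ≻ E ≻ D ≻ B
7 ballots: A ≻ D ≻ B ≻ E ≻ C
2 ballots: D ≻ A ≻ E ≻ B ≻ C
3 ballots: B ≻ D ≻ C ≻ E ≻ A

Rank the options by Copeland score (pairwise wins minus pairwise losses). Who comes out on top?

A

Pairwise results:
  A vs B: A wins 28–3.
  A vs C: A wins 20–11.
  A vs D: A wins 26–5.
  A vs E: A wins 28–3.
  B vs C: C wins 19–12.
  B vs D: D wins 28–3.
  B vs E: E wins 21–10.
  C vs D: C wins 19–12.
  C vs E: C wins 22–9.
  D vs E: D wins 20–11.
Copeland scores (wins − losses):
  A: 4 − 0 = 4
  B: 0 − 4 = -4
  C: 3 − 1 = 2
  D: 2 − 2 = 0
  E: 1 − 3 = -2
A has the best Copeland score.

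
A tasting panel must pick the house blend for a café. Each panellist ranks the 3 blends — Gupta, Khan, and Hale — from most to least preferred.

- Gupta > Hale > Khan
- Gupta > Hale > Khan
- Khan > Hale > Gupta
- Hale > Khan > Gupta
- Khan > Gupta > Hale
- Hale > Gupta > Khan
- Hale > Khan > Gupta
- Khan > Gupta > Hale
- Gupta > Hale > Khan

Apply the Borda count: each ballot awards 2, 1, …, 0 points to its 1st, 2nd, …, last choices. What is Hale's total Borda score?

Borda scores:
  Gupta: 2 + 2 + 0 + 0 + 1 + 1 + 0 + 1 + 2 = 9
  Khan: 0 + 0 + 2 + 1 + 2 + 0 + 1 + 2 + 0 = 8
  Hale: 1 + 1 + 1 + 2 + 0 + 2 + 2 + 0 + 1 = 10

10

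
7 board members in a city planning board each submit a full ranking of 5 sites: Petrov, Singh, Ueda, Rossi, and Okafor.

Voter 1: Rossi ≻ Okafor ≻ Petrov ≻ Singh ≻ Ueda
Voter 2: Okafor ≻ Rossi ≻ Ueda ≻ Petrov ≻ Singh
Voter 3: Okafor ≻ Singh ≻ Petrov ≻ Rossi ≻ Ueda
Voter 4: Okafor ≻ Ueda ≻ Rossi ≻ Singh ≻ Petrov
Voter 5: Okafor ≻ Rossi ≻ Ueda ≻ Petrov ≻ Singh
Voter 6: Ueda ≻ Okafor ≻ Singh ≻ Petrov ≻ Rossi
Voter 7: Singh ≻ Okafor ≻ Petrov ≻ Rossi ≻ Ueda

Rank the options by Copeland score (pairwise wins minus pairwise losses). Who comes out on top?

Pairwise results:
  Petrov vs Singh: Singh wins 4–3.
  Petrov vs Ueda: Ueda wins 4–3.
  Petrov vs Rossi: Rossi wins 4–3.
  Petrov vs Okafor: Okafor wins 7–0.
  Singh vs Ueda: Ueda wins 4–3.
  Singh vs Rossi: Rossi wins 4–3.
  Singh vs Okafor: Okafor wins 6–1.
  Ueda vs Rossi: Rossi wins 5–2.
  Ueda vs Okafor: Okafor wins 6–1.
  Rossi vs Okafor: Okafor wins 6–1.
Copeland scores (wins − losses):
  Petrov: 0 − 4 = -4
  Singh: 1 − 3 = -2
  Ueda: 2 − 2 = 0
  Rossi: 3 − 1 = 2
  Okafor: 4 − 0 = 4
Okafor has the best Copeland score.

Okafor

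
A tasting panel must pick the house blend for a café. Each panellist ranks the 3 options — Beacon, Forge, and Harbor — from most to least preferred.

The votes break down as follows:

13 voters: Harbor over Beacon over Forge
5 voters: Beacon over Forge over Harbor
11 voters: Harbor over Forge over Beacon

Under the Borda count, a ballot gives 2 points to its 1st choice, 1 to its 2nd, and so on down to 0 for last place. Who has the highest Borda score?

Harbor

Borda scores:
  Beacon: 13·1 + 5·2 + 11·0 = 23
  Forge: 13·0 + 5·1 + 11·1 = 16
  Harbor: 13·2 + 5·0 + 11·2 = 48
Harbor has the highest total.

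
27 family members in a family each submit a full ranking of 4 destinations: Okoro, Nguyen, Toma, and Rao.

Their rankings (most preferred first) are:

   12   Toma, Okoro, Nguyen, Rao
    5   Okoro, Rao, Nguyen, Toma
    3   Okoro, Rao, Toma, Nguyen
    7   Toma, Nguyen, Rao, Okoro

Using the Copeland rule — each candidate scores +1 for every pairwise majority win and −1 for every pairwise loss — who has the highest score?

Pairwise results:
  Okoro vs Nguyen: Okoro wins 20–7.
  Okoro vs Toma: Toma wins 19–8.
  Okoro vs Rao: Okoro wins 20–7.
  Nguyen vs Toma: Toma wins 22–5.
  Nguyen vs Rao: Nguyen wins 19–8.
  Toma vs Rao: Toma wins 19–8.
Copeland scores (wins − losses):
  Okoro: 2 − 1 = 1
  Nguyen: 1 − 2 = -1
  Toma: 3 − 0 = 3
  Rao: 0 − 3 = -3
Toma has the best Copeland score.

Toma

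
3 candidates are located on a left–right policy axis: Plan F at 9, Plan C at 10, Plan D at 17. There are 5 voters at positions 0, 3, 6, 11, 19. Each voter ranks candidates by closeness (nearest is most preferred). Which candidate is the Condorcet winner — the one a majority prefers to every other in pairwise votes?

Plan F

With single-peaked preferences on a line, the Condorcet winner is the candidate closest to the median voter.
The median voter (position 6) is closest to Plan F at 9.
Check: Plan F vs Plan D — voters closer to Plan F: 4 of 5.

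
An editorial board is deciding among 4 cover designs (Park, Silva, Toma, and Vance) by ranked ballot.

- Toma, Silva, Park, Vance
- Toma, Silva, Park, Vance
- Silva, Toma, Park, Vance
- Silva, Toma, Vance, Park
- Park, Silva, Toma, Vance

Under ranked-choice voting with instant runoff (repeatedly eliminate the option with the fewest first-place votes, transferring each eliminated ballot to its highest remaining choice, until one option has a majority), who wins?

Silva

Round 1: Silva 2, Toma 2, Park 1, Vance 0. Vance has the fewest and is eliminated.
Round 2: Silva 2, Toma 2, Park 1. Park has the fewest and is eliminated.
Round 3: Silva 3, Toma 2. Silva has a majority.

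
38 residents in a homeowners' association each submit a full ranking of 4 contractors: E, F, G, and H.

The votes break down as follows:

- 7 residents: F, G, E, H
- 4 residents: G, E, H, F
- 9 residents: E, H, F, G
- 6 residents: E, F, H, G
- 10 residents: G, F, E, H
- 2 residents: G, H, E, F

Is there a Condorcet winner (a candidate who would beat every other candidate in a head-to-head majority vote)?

Head-to-head results (38 voters total):
E vs F: E wins 21–17.
E vs G: G wins 23–15.
E vs H: E wins 36–2.
F vs G: F wins 22–16.
F vs H: F wins 23–15.
G vs H: G wins 23–15.
No candidate beats all others: E beats F beats G beats E, a majority cycle.

No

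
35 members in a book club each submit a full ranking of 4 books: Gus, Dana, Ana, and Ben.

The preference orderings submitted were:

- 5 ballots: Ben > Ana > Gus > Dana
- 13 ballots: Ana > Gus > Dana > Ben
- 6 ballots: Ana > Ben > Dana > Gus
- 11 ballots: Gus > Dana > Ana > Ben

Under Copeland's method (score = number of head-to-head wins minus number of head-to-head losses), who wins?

Ana

Pairwise results:
  Gus vs Dana: Gus wins 29–6.
  Gus vs Ana: Ana wins 24–11.
  Gus vs Ben: Gus wins 24–11.
  Dana vs Ana: Ana wins 24–11.
  Dana vs Ben: Dana wins 24–11.
  Ana vs Ben: Ana wins 30–5.
Copeland scores (wins − losses):
  Gus: 2 − 1 = 1
  Dana: 1 − 2 = -1
  Ana: 3 − 0 = 3
  Ben: 0 − 3 = -3
Ana has the best Copeland score.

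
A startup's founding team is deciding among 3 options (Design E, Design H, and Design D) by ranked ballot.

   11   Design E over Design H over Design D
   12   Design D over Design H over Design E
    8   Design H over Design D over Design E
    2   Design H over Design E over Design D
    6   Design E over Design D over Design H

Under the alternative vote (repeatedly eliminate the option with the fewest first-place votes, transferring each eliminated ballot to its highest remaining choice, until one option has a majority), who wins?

Round 1: Design E 17, Design D 12, Design H 10. Design H has the fewest and is eliminated.
Round 2: Design D 20, Design E 19. Design D has a majority.

Design D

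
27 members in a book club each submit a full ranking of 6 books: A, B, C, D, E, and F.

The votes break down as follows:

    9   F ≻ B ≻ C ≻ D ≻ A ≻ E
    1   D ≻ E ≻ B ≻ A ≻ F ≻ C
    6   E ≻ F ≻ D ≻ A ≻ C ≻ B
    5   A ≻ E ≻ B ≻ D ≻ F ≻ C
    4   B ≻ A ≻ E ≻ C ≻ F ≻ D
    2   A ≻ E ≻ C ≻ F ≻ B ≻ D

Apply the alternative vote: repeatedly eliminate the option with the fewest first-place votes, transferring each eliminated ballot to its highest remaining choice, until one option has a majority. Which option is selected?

F

Round 1: F 9, A 7, E 6, B 4, D 1, C 0. C has the fewest and is eliminated.
Round 2: F 9, A 7, E 6, B 4, D 1. D has the fewest and is eliminated.
Round 3: F 9, A 7, E 7, B 4. B has the fewest and is eliminated.
Round 4: A 11, F 9, E 7. E has the fewest and is eliminated.
Round 5: F 15, A 12. F has a majority.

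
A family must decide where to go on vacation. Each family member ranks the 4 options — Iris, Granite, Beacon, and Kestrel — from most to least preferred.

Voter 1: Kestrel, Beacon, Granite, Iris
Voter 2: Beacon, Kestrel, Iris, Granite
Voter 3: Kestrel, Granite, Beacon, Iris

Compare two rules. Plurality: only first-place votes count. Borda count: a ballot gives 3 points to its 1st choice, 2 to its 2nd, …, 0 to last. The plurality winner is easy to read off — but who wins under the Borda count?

Kestrel

Plurality first-place counts: Iris 0, Granite 0, Beacon 1, Kestrel 2 → Kestrel.
Borda totals: Iris 1, Granite 3, Beacon 6, Kestrel 8 → Kestrel.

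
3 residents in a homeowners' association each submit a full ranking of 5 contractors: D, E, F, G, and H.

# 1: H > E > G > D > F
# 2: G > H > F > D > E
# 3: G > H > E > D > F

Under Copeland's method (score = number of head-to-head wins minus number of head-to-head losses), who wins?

Pairwise results:
  D vs E: E wins 2–1.
  D vs F: D wins 2–1.
  D vs G: G wins 3–0.
  D vs H: H wins 3–0.
  E vs F: E wins 2–1.
  E vs G: G wins 2–1.
  E vs H: H wins 3–0.
  F vs G: G wins 3–0.
  F vs H: H wins 3–0.
  G vs H: G wins 2–1.
Copeland scores (wins − losses):
  D: 1 − 3 = -2
  E: 2 − 2 = 0
  F: 0 − 4 = -4
  G: 4 − 0 = 4
  H: 3 − 1 = 2
G has the best Copeland score.

G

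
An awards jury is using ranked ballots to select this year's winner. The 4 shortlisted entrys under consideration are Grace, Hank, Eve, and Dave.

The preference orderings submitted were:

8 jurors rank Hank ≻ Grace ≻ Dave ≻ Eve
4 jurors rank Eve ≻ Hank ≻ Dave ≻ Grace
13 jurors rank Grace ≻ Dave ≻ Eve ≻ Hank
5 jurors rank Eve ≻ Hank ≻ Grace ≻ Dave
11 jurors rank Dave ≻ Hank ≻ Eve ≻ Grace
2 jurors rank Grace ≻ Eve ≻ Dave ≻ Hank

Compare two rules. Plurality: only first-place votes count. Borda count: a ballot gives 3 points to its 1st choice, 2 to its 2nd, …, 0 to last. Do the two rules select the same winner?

Plurality first-place counts: Grace 15, Hank 8, Eve 9, Dave 11 → Grace.
Borda totals: Grace 66, Hank 64, Eve 55, Dave 73 → Dave.
The two rules disagree: plurality picks Grace, Borda picks Dave.

No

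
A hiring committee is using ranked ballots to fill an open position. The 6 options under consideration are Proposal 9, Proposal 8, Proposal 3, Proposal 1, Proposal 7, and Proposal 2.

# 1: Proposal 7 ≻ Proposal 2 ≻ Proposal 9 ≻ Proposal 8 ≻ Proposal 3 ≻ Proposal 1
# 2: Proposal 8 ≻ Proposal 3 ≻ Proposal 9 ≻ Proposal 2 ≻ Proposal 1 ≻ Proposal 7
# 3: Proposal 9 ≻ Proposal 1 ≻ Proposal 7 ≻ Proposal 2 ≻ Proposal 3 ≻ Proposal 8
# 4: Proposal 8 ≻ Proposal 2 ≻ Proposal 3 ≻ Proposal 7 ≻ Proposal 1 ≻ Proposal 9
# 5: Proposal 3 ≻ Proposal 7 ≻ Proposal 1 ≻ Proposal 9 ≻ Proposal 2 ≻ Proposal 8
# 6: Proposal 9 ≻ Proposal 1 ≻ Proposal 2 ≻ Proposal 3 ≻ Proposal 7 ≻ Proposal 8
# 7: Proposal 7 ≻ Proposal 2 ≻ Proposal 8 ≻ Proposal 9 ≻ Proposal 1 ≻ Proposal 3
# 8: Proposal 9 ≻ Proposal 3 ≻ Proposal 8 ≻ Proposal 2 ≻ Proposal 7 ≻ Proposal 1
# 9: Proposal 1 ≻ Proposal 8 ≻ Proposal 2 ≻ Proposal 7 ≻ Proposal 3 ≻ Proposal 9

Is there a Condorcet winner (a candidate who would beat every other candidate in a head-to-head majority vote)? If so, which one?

None — there is no Condorcet winner

Head-to-head results (9 voters total):
Proposal 9 vs Proposal 8: Proposal 9 wins 5–4.
Proposal 9 vs Proposal 3: Proposal 9 wins 5–4.
Proposal 9 vs Proposal 1: Proposal 9 wins 6–3.
Proposal 9 vs Proposal 7: Proposal 7 wins 5–4.
Proposal 9 vs Proposal 2: Proposal 9 wins 5–4.
Proposal 8 vs Proposal 3: Proposal 8 wins 5–4.
Proposal 8 vs Proposal 1: Proposal 8 wins 5–4.
Proposal 8 vs Proposal 7: Proposal 7 wins 5–4.
Proposal 8 vs Proposal 2: Proposal 2 wins 5–4.
Proposal 3 vs Proposal 1: Proposal 3 wins 5–4.
Proposal 3 vs Proposal 7: Proposal 3 wins 5–4.
Proposal 3 vs Proposal 2: Proposal 2 wins 6–3.
Proposal 1 vs Proposal 7: Proposal 7 wins 5–4.
Proposal 1 vs Proposal 2: Proposal 2 wins 5–4.
Proposal 7 vs Proposal 2: Proposal 2 wins 5–4.
No candidate beats all others: Proposal 9 beats Proposal 3 beats Proposal 7 beats Proposal 9, a majority cycle.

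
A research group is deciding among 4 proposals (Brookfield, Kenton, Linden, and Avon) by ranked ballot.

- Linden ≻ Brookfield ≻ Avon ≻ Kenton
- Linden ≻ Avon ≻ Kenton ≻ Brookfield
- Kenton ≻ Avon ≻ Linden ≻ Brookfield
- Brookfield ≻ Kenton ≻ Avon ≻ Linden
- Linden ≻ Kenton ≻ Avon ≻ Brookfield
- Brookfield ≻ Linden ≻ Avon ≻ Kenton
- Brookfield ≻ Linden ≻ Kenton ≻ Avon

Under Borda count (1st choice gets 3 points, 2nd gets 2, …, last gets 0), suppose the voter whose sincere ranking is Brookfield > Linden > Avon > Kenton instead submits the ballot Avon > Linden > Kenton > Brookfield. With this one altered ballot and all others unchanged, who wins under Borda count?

Borda totals with the altered ballot: Brookfield 8, Kenton 10, Linden 14, Avon 10.
The winner is unchanged: still Linden.

Linden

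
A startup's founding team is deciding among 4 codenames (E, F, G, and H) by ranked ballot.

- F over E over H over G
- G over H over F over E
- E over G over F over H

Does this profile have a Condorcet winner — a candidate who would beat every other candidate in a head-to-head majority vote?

Head-to-head results (3 voters total):
E vs F: F wins 2–1.
E vs G: E wins 2–1.
E vs H: E wins 2–1.
F vs G: G wins 2–1.
F vs H: F wins 2–1.
G vs H: G wins 2–1.
No candidate beats all others: E beats G beats F beats E, a majority cycle.

No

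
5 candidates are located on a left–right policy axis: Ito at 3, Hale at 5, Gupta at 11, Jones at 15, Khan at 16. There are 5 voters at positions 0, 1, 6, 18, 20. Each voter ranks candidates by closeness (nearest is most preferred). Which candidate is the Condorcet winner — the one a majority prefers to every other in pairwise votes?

Hale

With single-peaked preferences on a line, the Condorcet winner is the candidate closest to the median voter.
The median voter (position 6) is closest to Hale at 5.
Check: Hale vs Khan — voters closer to Hale: 3 of 5.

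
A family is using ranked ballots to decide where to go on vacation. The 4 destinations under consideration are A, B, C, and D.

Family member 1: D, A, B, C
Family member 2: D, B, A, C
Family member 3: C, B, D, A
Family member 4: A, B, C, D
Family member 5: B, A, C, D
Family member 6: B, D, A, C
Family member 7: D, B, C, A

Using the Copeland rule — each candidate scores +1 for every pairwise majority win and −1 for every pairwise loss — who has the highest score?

B

Pairwise results:
  A vs B: B wins 5–2.
  A vs C: A wins 5–2.
  A vs D: D wins 5–2.
  B vs C: B wins 6–1.
  B vs D: B wins 4–3.
  C vs D: D wins 4–3.
Copeland scores (wins − losses):
  A: 1 − 2 = -1
  B: 3 − 0 = 3
  C: 0 − 3 = -3
  D: 2 − 1 = 1
B has the best Copeland score.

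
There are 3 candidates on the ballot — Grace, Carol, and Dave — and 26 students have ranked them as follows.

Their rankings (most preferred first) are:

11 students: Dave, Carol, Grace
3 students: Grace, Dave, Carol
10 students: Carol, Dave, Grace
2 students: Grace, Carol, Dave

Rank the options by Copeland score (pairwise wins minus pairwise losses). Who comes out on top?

Dave

Pairwise results:
  Grace vs Carol: Carol wins 21–5.
  Grace vs Dave: Dave wins 21–5.
  Carol vs Dave: Dave wins 14–12.
Copeland scores (wins − losses):
  Grace: 0 − 2 = -2
  Carol: 1 − 1 = 0
  Dave: 2 − 0 = 2
Dave has the best Copeland score.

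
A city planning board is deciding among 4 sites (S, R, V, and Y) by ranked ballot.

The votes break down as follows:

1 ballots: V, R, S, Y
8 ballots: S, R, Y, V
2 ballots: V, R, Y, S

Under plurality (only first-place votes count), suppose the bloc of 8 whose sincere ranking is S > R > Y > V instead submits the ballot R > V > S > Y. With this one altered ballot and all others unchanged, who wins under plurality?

R

First-place totals with the altered ballot: S 0, R 8, V 3, Y 0.
The switch changes the winner from S to R.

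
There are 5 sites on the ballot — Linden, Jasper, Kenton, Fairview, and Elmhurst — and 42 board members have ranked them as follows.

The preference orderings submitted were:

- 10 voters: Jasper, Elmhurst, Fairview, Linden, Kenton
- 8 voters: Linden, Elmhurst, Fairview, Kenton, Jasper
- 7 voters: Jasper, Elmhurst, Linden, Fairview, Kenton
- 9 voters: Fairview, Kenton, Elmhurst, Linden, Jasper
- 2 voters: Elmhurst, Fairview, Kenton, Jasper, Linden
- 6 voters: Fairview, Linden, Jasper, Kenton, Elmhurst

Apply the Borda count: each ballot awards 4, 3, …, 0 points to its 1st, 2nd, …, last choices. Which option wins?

Borda scores:
  Linden: 10·1 + 8·4 + 7·2 + 9·1 + 2·0 + 6·3 = 83
  Jasper: 10·4 + 8·0 + 7·4 + 9·0 + 2·1 + 6·2 = 82
  Kenton: 10·0 + 8·1 + 7·0 + 9·3 + 2·2 + 6·1 = 45
  Fairview: 10·2 + 8·2 + 7·1 + 9·4 + 2·3 + 6·4 = 109
  Elmhurst: 10·3 + 8·3 + 7·3 + 9·2 + 2·4 + 6·0 = 101
Fairview has the highest total.

Fairview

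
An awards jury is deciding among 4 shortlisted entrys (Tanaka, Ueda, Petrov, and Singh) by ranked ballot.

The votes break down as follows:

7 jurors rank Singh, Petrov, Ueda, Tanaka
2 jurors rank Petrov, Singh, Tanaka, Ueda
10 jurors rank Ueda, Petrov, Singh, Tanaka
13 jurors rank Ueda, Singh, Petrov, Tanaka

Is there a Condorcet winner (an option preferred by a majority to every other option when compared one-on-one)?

Yes

Head-to-head results (32 voters total):
Tanaka vs Ueda: Ueda wins 30–2.
Tanaka vs Petrov: Petrov wins 32–0.
Tanaka vs Singh: Singh wins 32–0.
Ueda vs Petrov: Ueda wins 23–9.
Ueda vs Singh: Ueda wins 23–9.
Petrov vs Singh: Singh wins 20–12.
Ueda beats each rival — Tanaka (30–2), Petrov (23–9), Singh (23–9) — so Ueda is the Condorcet winner.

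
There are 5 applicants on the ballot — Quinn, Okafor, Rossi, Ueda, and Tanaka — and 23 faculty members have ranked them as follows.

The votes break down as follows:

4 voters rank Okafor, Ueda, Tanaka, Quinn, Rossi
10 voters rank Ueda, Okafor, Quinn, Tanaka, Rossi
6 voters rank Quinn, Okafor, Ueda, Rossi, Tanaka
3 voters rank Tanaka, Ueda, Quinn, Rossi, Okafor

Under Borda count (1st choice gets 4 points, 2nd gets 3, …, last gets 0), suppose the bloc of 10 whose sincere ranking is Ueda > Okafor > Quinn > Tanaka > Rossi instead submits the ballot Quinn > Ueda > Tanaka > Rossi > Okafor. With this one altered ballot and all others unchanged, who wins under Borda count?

Borda totals with the altered ballot: Quinn 74, Okafor 34, Rossi 19, Ueda 63, Tanaka 40.
The switch changes the winner from Ueda to Quinn.

Quinn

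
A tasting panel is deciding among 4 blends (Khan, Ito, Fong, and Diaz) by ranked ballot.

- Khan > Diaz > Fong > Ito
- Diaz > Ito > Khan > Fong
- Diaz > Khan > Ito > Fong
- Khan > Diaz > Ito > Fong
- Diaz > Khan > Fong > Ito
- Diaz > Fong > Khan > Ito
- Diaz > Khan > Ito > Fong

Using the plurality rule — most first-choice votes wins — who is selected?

First-place vote totals:
  Khan: 2
  Ito: 0
  Fong: 0
  Diaz: 5
Diaz has the most first-place votes.

Diaz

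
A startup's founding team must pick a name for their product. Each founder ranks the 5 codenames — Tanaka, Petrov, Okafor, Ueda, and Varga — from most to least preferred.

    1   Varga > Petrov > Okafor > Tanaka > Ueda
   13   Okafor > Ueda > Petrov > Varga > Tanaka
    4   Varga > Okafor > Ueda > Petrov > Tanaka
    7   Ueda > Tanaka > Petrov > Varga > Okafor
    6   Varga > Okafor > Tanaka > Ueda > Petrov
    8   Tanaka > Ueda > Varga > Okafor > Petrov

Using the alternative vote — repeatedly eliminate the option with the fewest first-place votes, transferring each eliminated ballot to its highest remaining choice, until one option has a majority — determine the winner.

Round 1: Okafor 13, Varga 11, Tanaka 8, Ueda 7, Petrov 0. Petrov has the fewest and is eliminated.
Round 2: Okafor 13, Varga 11, Tanaka 8, Ueda 7. Ueda has the fewest and is eliminated.
Round 3: Tanaka 15, Okafor 13, Varga 11. Varga has the fewest and is eliminated.
Round 4: Okafor 24, Tanaka 15. Okafor has a majority.

Okafor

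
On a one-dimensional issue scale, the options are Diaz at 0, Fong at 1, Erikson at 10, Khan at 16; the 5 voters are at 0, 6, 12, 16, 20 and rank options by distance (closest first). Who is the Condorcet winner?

With single-peaked preferences on a line, the Condorcet winner is the candidate closest to the median voter.
The median voter (position 12) is closest to Erikson at 10.
Check: Erikson vs Khan — voters closer to Erikson: 3 of 5.

Erikson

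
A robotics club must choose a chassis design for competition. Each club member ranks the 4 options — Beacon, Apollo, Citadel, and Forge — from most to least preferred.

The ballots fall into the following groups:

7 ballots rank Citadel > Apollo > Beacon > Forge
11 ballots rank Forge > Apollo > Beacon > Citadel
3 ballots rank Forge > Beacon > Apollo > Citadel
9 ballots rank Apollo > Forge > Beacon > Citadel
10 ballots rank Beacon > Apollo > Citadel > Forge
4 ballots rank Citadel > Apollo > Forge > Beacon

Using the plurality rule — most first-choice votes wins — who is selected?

First-place vote totals:
  Beacon: 10
  Apollo: 9
  Citadel: 11
  Forge: 14
Forge has the most first-place votes.

Forge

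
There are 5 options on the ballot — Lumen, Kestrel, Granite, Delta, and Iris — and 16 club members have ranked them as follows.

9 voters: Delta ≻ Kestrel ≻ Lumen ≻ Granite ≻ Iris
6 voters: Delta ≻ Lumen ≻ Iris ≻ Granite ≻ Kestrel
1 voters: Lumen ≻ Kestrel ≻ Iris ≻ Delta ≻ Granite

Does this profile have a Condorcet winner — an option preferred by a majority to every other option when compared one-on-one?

Yes

Head-to-head results (16 voters total):
Lumen vs Kestrel: Kestrel wins 9–7.
Lumen vs Granite: Lumen wins 16–0.
Lumen vs Delta: Delta wins 15–1.
Lumen vs Iris: Lumen wins 16–0.
Kestrel vs Granite: Kestrel wins 10–6.
Kestrel vs Delta: Delta wins 15–1.
Kestrel vs Iris: Kestrel wins 10–6.
Granite vs Delta: Delta wins 16–0.
Granite vs Iris: Granite wins 9–7.
Delta vs Iris: Delta wins 15–1.
Delta beats each rival — Lumen (15–1), Kestrel (15–1), Granite (16–0), Iris (15–1) — so Delta is the Condorcet winner.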